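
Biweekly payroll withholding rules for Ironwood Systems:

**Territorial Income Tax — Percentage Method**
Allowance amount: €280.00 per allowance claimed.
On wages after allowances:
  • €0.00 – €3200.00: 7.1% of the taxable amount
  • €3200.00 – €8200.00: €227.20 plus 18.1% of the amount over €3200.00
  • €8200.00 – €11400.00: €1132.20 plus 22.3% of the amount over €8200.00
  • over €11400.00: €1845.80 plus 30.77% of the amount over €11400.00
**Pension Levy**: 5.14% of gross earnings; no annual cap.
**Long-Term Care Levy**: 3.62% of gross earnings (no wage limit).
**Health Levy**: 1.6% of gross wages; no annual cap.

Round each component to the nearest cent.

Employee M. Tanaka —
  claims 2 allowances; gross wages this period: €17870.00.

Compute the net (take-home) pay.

Territorial Income Tax: taxable = €17870.00 − 2×€280.00 = €17310.00
  €1845.80 + 30.77% × (€17310.00 − €11400.00) = €1845.80 + 30.77% × €5910.00 = €3664.31
Pension Levy: 5.14% × €17870.00 = €918.52
Long-Term Care Levy: 3.62% × €17870.00 = €646.89
Health Levy: 1.6% × €17870.00 = €285.92
Total withheld: €3664.31 + €918.52 + €646.89 + €285.92 = €5515.64
Net pay: €17870.00 − €5515.64 = €12354.36

€12354.36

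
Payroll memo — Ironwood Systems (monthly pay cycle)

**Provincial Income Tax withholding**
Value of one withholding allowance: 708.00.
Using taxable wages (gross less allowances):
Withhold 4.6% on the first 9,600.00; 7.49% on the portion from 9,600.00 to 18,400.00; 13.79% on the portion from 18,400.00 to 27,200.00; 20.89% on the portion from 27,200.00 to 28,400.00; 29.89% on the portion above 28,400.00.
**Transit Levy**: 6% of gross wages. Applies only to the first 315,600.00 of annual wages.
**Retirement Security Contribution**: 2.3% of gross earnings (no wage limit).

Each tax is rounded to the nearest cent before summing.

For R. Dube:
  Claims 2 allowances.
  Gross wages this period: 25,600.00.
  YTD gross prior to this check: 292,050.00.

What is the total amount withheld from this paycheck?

3,900.13

Provincial Income Tax: taxable = 25,600.00 − 2×708.00 = 24,184.00
  1,100.72 + 13.79% × (24,184.00 − 18,400.00) = 1,100.72 + 13.79% × 5,784.00 = 1,898.33
Transit Levy: cap 315,600.00 − YTD 292,050.00 = 23,550.00 subject; 6% × 23,550.00 = 1,413.00
Retirement Security Contribution: 2.3% × 25,600.00 = 588.80
Total: 1,898.33 + 1,413.00 + 588.80 = 3,900.13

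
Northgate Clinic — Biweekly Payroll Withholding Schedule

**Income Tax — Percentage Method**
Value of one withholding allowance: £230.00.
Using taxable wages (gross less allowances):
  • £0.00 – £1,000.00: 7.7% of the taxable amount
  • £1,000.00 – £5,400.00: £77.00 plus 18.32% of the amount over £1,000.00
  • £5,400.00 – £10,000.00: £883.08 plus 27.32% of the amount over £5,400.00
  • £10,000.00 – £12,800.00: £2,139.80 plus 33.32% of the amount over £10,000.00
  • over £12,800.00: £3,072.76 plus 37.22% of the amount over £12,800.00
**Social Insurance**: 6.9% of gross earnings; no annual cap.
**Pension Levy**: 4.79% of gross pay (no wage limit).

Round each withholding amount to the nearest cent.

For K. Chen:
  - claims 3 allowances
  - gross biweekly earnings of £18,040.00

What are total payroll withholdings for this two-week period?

Income Tax: taxable = £18,040.00 − 3×£230.00 = £17,350.00
  £3,072.76 + 37.22% × (£17,350.00 − £12,800.00) = £3,072.76 + 37.22% × £4,550.00 = £4,766.27
Social Insurance: 6.9% × £18,040.00 = £1,244.76
Pension Levy: 4.79% × £18,040.00 = £864.12
Total: £4,766.27 + £1,244.76 + £864.12 = £6,875.15

£6,875.15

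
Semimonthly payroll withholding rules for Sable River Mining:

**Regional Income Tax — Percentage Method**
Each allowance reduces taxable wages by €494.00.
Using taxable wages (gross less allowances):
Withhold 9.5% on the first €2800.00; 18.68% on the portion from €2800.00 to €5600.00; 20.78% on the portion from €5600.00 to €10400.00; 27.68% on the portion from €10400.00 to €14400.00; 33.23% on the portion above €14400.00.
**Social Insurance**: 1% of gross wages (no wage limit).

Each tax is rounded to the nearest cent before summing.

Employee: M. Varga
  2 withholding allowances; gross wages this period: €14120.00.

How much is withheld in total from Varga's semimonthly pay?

€2683.90

Regional Income Tax: taxable = €14120.00 − 2×€494.00 = €13132.00
  €1786.48 + 27.68% × (€13132.00 − €10400.00) = €1786.48 + 27.68% × €2732.00 = €2542.70
Social Insurance: 1% × €14120.00 = €141.20
Total: €2542.70 + €141.20 = €2683.90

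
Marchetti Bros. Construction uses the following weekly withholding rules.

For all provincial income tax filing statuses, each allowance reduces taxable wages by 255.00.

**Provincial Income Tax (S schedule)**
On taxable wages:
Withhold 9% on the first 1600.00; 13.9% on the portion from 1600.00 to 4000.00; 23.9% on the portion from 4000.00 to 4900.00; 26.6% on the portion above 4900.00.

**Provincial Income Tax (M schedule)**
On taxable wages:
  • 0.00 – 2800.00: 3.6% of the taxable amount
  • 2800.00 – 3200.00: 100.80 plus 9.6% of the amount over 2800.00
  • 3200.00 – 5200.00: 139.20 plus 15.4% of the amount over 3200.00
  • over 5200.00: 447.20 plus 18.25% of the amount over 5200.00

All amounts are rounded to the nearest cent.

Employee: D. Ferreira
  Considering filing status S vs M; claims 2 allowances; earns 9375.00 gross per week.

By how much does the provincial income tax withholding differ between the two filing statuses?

631.33

Provincial Income Tax (S): taxable = 9375.00 − 2×255.00 = 8865.00
  692.70 + 26.6% × (8865.00 − 4900.00) = 692.70 + 26.6% × 3965.00 = 1747.39
Provincial Income Tax (M): taxable = 9375.00 − 2×255.00 = 8865.00
  447.20 + 18.25% × (8865.00 − 5200.00) = 447.20 + 18.25% × 3665.00 = 1116.06
Difference: |1747.39 − 1116.06| = 631.33 (higher under S)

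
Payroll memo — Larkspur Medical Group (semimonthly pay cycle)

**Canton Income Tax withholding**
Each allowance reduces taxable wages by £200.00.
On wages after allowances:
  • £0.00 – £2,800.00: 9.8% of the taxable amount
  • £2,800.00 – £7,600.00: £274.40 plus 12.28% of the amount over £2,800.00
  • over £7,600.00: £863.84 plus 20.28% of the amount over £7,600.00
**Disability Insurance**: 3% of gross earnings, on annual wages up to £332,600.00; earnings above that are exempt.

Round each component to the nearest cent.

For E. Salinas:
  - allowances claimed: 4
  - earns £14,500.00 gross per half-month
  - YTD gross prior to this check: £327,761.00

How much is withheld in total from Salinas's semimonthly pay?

Canton Income Tax: taxable = £14,500.00 − 4×£200.00 = £13,700.00
  £863.84 + 20.28% × (£13,700.00 − £7,600.00) = £863.84 + 20.28% × £6,100.00 = £2,100.92
Disability Insurance: cap £332,600.00 − YTD £327,761.00 = £4,839.00 subject; 3% × £4,839.00 = £145.17
Total: £2,100.92 + £145.17 = £2,246.09

£2,246.09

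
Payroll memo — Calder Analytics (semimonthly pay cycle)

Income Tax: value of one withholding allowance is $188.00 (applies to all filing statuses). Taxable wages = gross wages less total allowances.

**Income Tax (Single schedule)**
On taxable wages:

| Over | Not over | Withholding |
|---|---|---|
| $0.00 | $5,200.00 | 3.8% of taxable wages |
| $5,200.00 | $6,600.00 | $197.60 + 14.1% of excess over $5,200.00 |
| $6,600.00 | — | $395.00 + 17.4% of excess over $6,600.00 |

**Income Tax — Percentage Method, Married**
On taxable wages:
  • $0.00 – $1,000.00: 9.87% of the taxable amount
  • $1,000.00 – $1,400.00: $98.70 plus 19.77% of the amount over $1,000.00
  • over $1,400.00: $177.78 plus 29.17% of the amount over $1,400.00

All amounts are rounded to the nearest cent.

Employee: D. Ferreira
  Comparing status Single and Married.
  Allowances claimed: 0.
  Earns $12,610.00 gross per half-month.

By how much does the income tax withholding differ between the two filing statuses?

$2,007.00

Income Tax (Single): taxable = $12,610.00
  $395.00 + 17.4% × ($12,610.00 − $6,600.00) = $395.00 + 17.4% × $6,010.00 = $1,440.74
Income Tax (Married): taxable = $12,610.00
  $177.78 + 29.17% × ($12,610.00 − $1,400.00) = $177.78 + 29.17% × $11,210.00 = $3,447.74
Difference: |$1,440.74 − $3,447.74| = $2,007.00 (higher under Married)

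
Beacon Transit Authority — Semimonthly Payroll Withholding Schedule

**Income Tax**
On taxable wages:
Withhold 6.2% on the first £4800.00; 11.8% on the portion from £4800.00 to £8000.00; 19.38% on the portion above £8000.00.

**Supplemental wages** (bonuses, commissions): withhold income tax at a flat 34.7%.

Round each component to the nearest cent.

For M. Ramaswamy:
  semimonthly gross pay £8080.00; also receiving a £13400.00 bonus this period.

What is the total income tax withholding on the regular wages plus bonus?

Income Tax: taxable = £8080.00
  £675.20 + 19.38% × (£8080.00 − £8000.00) = £675.20 + 19.38% × £80.00 = £690.70
Supplemental (34.7% flat on bonus): 34.7% × £13400.00 = £4649.80
Total income tax: £690.70 + £4649.80 = £5340.50

£5340.50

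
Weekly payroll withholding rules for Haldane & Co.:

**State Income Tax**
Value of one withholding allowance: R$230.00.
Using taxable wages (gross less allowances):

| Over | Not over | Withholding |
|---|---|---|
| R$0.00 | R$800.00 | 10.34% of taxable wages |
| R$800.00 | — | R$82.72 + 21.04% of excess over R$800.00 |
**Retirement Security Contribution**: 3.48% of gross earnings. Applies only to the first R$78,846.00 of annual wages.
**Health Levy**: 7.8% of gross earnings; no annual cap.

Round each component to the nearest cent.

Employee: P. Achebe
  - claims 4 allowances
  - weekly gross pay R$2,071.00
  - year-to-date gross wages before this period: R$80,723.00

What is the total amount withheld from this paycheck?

State Income Tax: taxable = R$2,071.00 − 4×R$230.00 = R$1,151.00
  R$82.72 + 21.04% × (R$1,151.00 − R$800.00) = R$82.72 + 21.04% × R$351.00 = R$156.57
Retirement Security Contribution: YTD R$80,723.00 ≥ cap R$78,846.00 → R$0.00
Health Levy: 7.8% × R$2,071.00 = R$161.54
Total: R$156.57 + R$0.00 + R$161.54 = R$318.11

R$318.11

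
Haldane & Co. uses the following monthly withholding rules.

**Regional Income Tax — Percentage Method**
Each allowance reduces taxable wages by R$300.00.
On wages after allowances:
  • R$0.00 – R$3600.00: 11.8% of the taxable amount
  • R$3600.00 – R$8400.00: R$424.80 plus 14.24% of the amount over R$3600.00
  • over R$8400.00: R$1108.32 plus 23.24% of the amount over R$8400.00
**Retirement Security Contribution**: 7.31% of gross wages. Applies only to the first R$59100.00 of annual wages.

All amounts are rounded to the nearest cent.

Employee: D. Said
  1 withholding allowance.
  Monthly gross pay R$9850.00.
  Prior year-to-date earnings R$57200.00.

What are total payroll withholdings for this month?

R$1514.47

Regional Income Tax: taxable = R$9850.00 − 1×R$300.00 = R$9550.00
  R$1108.32 + 23.24% × (R$9550.00 − R$8400.00) = R$1108.32 + 23.24% × R$1150.00 = R$1375.58
Retirement Security Contribution: cap R$59100.00 − YTD R$57200.00 = R$1900.00 subject; 7.31% × R$1900.00 = R$138.89
Total: R$1375.58 + R$138.89 = R$1514.47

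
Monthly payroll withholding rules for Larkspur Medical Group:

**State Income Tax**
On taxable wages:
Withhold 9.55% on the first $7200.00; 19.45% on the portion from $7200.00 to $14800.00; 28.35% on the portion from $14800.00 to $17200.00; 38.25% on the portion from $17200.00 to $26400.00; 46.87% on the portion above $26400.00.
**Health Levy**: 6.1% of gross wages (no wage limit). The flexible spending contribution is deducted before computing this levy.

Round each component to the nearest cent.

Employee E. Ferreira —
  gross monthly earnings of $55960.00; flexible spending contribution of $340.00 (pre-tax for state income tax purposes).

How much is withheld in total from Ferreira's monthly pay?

State Income Tax: taxable = $55960.00 − $340.00 = $55620.00
  $6365.20 + 46.87% × ($55620.00 − $26400.00) = $6365.20 + 46.87% × $29220.00 = $20060.61
Health Levy: 6.1% × $55620.00 = $3392.82
Total: $20060.61 + $3392.82 = $23453.43

$23453.43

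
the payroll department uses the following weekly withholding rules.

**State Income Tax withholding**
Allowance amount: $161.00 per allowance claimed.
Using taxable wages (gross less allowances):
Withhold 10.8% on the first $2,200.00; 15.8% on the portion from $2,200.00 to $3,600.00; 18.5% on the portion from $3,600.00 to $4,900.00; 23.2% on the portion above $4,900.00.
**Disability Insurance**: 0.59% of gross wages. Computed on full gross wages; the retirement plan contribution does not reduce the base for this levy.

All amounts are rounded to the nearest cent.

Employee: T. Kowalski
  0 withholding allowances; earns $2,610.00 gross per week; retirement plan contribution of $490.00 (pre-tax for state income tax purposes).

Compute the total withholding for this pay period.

State Income Tax: taxable = $2,610.00 − $490.00 = $2,120.00
  10.8% × $2,120.00 = $228.96
Disability Insurance: 0.59% × $2,610.00 = $15.40
Total: $228.96 + $15.40 = $244.36

$244.36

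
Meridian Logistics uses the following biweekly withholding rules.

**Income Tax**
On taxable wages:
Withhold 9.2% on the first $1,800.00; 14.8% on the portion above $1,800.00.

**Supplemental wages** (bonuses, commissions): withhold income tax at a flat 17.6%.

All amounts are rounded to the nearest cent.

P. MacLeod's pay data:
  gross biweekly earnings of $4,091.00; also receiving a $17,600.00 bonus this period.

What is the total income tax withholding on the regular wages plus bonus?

Income Tax: taxable = $4,091.00
  $165.60 + 14.8% × ($4,091.00 − $1,800.00) = $165.60 + 14.8% × $2,291.00 = $504.67
Supplemental (17.6% flat on bonus): 17.6% × $17,600.00 = $3,097.60
Total income tax: $504.67 + $3,097.60 = $3,602.27

$3,602.27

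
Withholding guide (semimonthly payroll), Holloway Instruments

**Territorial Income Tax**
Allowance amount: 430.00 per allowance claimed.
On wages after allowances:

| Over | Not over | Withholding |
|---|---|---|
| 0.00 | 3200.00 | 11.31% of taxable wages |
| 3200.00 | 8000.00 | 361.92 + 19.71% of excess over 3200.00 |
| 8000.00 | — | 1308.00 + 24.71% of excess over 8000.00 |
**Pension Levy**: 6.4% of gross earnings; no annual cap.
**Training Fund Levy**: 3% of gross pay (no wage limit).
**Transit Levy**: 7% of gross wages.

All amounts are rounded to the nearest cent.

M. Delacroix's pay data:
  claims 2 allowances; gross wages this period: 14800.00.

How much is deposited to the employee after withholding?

9597.03

Territorial Income Tax: taxable = 14800.00 − 2×430.00 = 13940.00
  1308.00 + 24.71% × (13940.00 − 8000.00) = 1308.00 + 24.71% × 5940.00 = 2775.77
Pension Levy: 6.4% × 14800.00 = 947.20
Training Fund Levy: 3% × 14800.00 = 444.00
Transit Levy: 7% × 14800.00 = 1036.00
Total withheld: 2775.77 + 947.20 + 444.00 + 1036.00 = 5202.97
Net pay: 14800.00 − 5202.97 = 9597.03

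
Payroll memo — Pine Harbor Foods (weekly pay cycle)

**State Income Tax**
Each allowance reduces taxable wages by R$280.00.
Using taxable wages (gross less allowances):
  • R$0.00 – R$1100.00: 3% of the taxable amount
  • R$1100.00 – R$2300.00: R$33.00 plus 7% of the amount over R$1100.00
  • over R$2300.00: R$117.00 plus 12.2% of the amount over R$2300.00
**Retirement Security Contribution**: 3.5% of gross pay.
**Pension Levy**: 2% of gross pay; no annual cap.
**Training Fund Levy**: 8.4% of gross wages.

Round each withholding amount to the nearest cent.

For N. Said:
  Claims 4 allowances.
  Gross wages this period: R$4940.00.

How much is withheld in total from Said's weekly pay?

R$989.10

State Income Tax: taxable = R$4940.00 − 4×R$280.00 = R$3820.00
  R$117.00 + 12.2% × (R$3820.00 − R$2300.00) = R$117.00 + 12.2% × R$1520.00 = R$302.44
Retirement Security Contribution: 3.5% × R$4940.00 = R$172.90
Pension Levy: 2% × R$4940.00 = R$98.80
Training Fund Levy: 8.4% × R$4940.00 = R$414.96
Total: R$302.44 + R$172.90 + R$98.80 + R$414.96 = R$989.10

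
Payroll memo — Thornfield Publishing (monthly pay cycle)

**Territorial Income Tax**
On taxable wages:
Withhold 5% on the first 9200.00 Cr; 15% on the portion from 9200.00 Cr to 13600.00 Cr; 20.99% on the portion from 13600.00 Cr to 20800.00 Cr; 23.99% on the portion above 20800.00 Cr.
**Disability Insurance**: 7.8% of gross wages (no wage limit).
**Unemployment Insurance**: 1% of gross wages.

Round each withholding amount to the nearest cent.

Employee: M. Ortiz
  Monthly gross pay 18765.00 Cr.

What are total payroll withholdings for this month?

Territorial Income Tax: taxable = 18765.00 Cr
  1120.00 Cr + 20.99% × (18765.00 Cr − 13600.00 Cr) = 1120.00 Cr + 20.99% × 5165.00 Cr = 2204.13 Cr
Disability Insurance: 7.8% × 18765.00 Cr = 1463.67 Cr
Unemployment Insurance: 1% × 18765.00 Cr = 187.65 Cr
Total: 2204.13 Cr + 1463.67 Cr + 187.65 Cr = 3855.45 Cr

3855.45 Cr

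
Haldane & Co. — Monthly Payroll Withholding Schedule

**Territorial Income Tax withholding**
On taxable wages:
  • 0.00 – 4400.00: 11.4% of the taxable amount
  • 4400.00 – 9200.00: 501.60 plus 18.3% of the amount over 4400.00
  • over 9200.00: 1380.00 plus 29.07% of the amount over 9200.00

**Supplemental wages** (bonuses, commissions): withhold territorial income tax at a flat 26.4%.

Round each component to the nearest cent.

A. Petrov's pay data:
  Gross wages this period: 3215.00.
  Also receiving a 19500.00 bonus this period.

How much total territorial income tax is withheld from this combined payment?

Territorial Income Tax: taxable = 3215.00
  11.4% × 3215.00 = 366.51
Supplemental (26.4% flat on bonus): 26.4% × 19500.00 = 5148.00
Total territorial income tax: 366.51 + 5148.00 = 5514.51

5514.51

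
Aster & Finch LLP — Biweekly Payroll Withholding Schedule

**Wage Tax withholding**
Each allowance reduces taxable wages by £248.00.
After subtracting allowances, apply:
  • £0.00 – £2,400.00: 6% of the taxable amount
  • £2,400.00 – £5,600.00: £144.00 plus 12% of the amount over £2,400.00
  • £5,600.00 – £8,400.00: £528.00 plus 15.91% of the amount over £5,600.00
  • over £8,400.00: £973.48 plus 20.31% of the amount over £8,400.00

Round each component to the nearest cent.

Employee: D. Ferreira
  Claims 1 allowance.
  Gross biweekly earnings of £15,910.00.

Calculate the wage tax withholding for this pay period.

£2,448.39

Wage Tax: taxable = £15,910.00 − 1×£248.00 = £15,662.00
  £973.48 + 20.31% × (£15,662.00 − £8,400.00) = £973.48 + 20.31% × £7,262.00 = £2,448.39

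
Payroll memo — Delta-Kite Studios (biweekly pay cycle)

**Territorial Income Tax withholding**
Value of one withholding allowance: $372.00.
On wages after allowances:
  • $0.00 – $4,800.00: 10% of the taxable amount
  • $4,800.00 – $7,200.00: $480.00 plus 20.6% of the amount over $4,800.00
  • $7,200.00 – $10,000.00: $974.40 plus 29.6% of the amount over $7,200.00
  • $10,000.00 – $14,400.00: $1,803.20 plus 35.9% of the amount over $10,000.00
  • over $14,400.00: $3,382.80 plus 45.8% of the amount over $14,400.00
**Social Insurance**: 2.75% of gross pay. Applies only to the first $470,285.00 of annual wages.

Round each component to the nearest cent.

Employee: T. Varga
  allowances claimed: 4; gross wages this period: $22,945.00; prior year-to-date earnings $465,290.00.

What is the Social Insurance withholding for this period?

Social Insurance: cap $470,285.00 − YTD $465,290.00 = $4,995.00 subject; 2.75% × $4,995.00 = $137.36

$137.36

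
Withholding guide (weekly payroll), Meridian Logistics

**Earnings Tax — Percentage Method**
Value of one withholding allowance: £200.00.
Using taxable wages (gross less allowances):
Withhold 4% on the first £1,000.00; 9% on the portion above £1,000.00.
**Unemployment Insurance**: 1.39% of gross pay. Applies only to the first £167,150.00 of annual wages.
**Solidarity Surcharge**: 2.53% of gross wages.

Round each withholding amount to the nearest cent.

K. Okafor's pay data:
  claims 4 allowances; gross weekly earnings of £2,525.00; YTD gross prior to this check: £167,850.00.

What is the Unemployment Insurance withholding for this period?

Unemployment Insurance: YTD £167,850.00 ≥ cap £167,150.00 → £0.00

£0.00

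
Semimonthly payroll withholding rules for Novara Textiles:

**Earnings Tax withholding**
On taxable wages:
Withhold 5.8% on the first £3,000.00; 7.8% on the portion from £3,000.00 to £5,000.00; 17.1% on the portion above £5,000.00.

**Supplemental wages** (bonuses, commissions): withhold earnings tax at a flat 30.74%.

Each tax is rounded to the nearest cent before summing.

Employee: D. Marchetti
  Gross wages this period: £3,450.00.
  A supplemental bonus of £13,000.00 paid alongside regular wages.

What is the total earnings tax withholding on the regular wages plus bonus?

Earnings Tax: taxable = £3,450.00
  £174.00 + 7.8% × (£3,450.00 − £3,000.00) = £174.00 + 7.8% × £450.00 = £209.10
Supplemental (30.74% flat on bonus): 30.74% × £13,000.00 = £3,996.20
Total earnings tax: £209.10 + £3,996.20 = £4,205.30

£4,205.30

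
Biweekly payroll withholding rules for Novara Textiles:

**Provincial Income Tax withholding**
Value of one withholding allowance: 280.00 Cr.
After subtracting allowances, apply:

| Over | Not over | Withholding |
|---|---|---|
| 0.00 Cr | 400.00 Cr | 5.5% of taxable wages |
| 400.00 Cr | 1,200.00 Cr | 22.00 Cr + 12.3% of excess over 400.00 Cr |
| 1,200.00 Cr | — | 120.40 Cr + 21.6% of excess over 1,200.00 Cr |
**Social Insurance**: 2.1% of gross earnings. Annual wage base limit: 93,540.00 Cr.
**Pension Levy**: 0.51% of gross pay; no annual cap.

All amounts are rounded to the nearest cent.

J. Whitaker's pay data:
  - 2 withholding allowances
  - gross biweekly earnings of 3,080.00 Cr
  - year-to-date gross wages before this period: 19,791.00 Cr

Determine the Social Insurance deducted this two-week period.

64.68 Cr

Social Insurance: 2.1% × 3,080.00 Cr = 64.68 Cr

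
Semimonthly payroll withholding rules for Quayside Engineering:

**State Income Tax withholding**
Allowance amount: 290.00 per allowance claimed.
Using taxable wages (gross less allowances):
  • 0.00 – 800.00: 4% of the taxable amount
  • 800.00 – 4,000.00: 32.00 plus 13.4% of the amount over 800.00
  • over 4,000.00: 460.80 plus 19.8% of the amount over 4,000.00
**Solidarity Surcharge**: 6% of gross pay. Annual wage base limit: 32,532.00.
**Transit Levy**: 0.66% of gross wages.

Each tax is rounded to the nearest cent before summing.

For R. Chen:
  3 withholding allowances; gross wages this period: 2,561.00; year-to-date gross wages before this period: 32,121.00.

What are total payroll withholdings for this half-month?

192.95

State Income Tax: taxable = 2,561.00 − 3×290.00 = 1,691.00
  32.00 + 13.4% × (1,691.00 − 800.00) = 32.00 + 13.4% × 891.00 = 151.39
Solidarity Surcharge: cap 32,532.00 − YTD 32,121.00 = 411.00 subject; 6% × 411.00 = 24.66
Transit Levy: 0.66% × 2,561.00 = 16.90
Total: 151.39 + 24.66 + 16.90 = 192.95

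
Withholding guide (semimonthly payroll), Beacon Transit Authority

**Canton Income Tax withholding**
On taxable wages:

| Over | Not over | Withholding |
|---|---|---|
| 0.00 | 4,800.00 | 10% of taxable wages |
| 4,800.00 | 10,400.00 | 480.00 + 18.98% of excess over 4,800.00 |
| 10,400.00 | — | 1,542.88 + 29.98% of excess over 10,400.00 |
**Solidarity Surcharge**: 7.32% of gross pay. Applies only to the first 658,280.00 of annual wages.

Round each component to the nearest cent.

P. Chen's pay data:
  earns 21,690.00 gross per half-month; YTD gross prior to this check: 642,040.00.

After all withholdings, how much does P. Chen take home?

15,573.61

Canton Income Tax: taxable = 21,690.00
  1,542.88 + 29.98% × (21,690.00 − 10,400.00) = 1,542.88 + 29.98% × 11,290.00 = 4,927.62
Solidarity Surcharge: cap 658,280.00 − YTD 642,040.00 = 16,240.00 subject; 7.32% × 16,240.00 = 1,188.77
Total withheld: 4,927.62 + 1,188.77 = 6,116.39
Net pay: 21,690.00 − 6,116.39 = 15,573.61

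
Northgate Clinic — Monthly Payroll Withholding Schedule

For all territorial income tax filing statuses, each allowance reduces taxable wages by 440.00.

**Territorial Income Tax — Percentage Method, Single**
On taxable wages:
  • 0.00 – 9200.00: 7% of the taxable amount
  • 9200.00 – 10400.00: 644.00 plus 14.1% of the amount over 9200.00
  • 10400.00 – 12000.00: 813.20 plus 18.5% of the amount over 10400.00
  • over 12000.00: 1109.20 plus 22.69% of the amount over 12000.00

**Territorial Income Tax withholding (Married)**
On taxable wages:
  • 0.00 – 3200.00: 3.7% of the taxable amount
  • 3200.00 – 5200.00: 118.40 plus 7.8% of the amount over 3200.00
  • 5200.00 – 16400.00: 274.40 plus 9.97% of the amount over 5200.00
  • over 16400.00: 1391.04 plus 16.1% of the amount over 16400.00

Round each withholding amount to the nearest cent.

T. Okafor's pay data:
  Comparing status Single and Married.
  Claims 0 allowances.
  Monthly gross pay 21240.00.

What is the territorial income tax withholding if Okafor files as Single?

Territorial Income Tax (Single): taxable = 21240.00
  1109.20 + 22.69% × (21240.00 − 12000.00) = 1109.20 + 22.69% × 9240.00 = 3205.76

3205.76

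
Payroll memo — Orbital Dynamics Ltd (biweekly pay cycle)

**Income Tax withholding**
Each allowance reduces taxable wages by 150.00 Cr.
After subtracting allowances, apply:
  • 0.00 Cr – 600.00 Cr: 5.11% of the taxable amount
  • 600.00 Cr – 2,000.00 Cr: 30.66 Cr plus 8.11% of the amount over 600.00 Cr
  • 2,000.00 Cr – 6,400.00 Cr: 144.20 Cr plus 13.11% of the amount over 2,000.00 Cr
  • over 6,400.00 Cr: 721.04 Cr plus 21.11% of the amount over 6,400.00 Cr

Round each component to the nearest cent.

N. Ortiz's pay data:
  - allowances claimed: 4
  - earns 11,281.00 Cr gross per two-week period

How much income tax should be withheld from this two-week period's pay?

1,624.76 Cr

Income Tax: taxable = 11,281.00 Cr − 4×150.00 Cr = 10,681.00 Cr
  721.04 Cr + 21.11% × (10,681.00 Cr − 6,400.00 Cr) = 721.04 Cr + 21.11% × 4,281.00 Cr = 1,624.76 Cr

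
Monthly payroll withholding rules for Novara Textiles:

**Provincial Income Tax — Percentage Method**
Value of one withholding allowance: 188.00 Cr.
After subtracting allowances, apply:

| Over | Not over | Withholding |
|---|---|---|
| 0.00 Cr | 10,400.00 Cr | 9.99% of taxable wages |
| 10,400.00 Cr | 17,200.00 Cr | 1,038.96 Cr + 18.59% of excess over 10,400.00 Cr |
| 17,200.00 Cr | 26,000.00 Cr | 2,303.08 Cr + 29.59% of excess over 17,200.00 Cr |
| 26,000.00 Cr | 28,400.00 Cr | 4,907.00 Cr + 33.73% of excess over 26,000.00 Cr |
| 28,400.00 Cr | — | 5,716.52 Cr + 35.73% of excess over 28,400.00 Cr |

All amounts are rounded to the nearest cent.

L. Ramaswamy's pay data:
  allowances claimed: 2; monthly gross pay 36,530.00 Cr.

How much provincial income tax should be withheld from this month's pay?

8,487.02 Cr

Provincial Income Tax: taxable = 36,530.00 Cr − 2×188.00 Cr = 36,154.00 Cr
  5,716.52 Cr + 35.73% × (36,154.00 Cr − 28,400.00 Cr) = 5,716.52 Cr + 35.73% × 7,754.00 Cr = 8,487.02 Cr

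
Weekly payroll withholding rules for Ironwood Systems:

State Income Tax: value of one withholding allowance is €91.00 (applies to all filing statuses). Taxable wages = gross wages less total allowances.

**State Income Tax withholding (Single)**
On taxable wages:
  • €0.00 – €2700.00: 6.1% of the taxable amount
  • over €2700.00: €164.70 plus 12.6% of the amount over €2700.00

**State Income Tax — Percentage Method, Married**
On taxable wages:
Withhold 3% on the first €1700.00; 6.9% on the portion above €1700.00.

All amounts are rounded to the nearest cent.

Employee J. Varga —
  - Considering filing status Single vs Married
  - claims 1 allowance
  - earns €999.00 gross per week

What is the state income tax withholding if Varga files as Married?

State Income Tax (Married): taxable = €999.00 − 1×€91.00 = €908.00
  3% × €908.00 = €27.24

€27.24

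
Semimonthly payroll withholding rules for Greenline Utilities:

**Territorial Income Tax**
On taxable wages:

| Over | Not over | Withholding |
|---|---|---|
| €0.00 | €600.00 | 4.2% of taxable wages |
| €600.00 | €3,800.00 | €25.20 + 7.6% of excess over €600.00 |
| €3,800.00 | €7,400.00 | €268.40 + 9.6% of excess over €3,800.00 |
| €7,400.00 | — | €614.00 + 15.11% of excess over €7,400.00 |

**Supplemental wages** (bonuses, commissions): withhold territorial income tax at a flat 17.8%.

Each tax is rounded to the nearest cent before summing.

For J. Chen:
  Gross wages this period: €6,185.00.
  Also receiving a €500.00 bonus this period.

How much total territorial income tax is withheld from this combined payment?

€586.36

Territorial Income Tax: taxable = €6,185.00
  €268.40 + 9.6% × (€6,185.00 − €3,800.00) = €268.40 + 9.6% × €2,385.00 = €497.36
Supplemental (17.8% flat on bonus): 17.8% × €500.00 = €89.00
Total territorial income tax: €497.36 + €89.00 = €586.36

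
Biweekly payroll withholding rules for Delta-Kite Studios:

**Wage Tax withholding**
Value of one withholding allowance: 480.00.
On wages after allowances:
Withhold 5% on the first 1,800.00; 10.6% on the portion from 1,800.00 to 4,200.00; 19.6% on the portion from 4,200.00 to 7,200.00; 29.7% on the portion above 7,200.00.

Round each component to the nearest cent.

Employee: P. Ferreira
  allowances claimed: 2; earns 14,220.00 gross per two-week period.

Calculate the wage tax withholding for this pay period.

Wage Tax: taxable = 14,220.00 − 2×480.00 = 13,260.00
  932.40 + 29.7% × (13,260.00 − 7,200.00) = 932.40 + 29.7% × 6,060.00 = 2,732.22

2,732.22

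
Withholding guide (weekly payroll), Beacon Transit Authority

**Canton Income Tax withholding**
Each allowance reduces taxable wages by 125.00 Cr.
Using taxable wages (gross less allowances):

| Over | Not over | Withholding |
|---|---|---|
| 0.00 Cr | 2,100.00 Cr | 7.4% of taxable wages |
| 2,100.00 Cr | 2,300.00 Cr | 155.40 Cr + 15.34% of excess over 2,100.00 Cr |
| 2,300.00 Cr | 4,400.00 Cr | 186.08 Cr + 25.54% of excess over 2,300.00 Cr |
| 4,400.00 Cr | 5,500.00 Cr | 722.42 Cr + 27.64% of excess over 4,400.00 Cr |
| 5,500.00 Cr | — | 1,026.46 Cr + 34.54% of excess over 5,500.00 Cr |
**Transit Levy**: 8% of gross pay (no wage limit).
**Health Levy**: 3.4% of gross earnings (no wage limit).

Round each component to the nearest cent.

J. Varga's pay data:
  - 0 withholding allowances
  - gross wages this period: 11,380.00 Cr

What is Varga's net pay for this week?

7,025.27 Cr

Canton Income Tax: taxable = 11,380.00 Cr
  1,026.46 Cr + 34.54% × (11,380.00 Cr − 5,500.00 Cr) = 1,026.46 Cr + 34.54% × 5,880.00 Cr = 3,057.41 Cr
Transit Levy: 8% × 11,380.00 Cr = 910.40 Cr
Health Levy: 3.4% × 11,380.00 Cr = 386.92 Cr
Total withheld: 3,057.41 Cr + 910.40 Cr + 386.92 Cr = 4,354.73 Cr
Net pay: 11,380.00 Cr − 4,354.73 Cr = 7,025.27 Cr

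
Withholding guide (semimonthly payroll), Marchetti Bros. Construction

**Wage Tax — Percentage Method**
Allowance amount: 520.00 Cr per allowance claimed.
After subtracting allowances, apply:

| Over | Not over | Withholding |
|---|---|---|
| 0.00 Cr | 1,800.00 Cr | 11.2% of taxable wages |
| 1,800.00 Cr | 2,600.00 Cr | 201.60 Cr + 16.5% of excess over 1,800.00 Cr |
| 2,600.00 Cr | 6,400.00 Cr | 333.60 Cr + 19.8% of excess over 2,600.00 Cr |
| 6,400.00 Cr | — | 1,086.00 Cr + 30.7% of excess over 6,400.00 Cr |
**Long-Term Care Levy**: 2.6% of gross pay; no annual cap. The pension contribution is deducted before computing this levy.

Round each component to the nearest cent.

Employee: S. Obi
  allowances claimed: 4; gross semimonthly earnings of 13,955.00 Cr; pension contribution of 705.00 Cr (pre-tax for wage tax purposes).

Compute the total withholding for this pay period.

2,894.89 Cr

Wage Tax: taxable = 13,955.00 Cr − 705.00 Cr − 4×520.00 Cr = 11,170.00 Cr
  1,086.00 Cr + 30.7% × (11,170.00 Cr − 6,400.00 Cr) = 1,086.00 Cr + 30.7% × 4,770.00 Cr = 2,550.39 Cr
Long-Term Care Levy: 2.6% × 13,250.00 Cr = 344.50 Cr
Total: 2,550.39 Cr + 344.50 Cr = 2,894.89 Cr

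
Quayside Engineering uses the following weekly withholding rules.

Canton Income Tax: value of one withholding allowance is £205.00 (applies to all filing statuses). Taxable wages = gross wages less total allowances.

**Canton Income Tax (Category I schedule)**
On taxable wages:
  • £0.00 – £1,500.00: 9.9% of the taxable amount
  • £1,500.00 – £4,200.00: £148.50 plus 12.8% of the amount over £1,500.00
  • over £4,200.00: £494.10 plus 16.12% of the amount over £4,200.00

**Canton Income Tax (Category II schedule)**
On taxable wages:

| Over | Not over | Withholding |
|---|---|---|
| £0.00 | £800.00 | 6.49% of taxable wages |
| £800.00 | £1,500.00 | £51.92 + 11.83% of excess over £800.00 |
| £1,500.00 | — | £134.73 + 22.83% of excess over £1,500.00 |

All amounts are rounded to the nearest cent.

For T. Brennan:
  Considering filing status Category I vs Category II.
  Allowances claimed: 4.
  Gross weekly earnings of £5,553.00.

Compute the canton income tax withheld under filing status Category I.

Canton Income Tax (Category I): taxable = £5,553.00 − 4×£205.00 = £4,733.00
  £494.10 + 16.12% × (£4,733.00 − £4,200.00) = £494.10 + 16.12% × £533.00 = £580.02

£580.02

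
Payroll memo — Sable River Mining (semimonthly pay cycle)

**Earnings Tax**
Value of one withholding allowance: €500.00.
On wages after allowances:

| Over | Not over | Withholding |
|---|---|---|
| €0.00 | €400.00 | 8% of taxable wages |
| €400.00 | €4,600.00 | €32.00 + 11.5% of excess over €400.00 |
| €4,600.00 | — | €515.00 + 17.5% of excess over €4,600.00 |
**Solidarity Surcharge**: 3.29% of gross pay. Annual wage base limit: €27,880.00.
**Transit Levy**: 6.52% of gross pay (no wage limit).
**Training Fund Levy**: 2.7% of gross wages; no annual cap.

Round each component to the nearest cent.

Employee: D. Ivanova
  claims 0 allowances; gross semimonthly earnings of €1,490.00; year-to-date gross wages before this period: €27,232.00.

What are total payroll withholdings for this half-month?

Earnings Tax: taxable = €1,490.00
  €32.00 + 11.5% × (€1,490.00 − €400.00) = €32.00 + 11.5% × €1,090.00 = €157.35
Solidarity Surcharge: cap €27,880.00 − YTD €27,232.00 = €648.00 subject; 3.29% × €648.00 = €21.32
Transit Levy: 6.52% × €1,490.00 = €97.15
Training Fund Levy: 2.7% × €1,490.00 = €40.23
Total: €157.35 + €21.32 + €97.15 + €40.23 = €316.05

€316.05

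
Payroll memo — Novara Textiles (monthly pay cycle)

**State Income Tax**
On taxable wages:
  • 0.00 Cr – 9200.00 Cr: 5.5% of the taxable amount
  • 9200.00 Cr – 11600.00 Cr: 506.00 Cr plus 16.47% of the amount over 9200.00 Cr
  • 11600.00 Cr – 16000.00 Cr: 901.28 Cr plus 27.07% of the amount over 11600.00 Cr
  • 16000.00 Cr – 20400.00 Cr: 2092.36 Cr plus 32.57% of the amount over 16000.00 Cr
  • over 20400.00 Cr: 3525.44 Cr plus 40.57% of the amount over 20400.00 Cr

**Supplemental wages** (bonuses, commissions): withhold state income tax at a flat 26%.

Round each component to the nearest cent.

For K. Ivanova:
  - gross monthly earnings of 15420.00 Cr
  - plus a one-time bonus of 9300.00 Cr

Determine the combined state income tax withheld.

State Income Tax: taxable = 15420.00 Cr
  901.28 Cr + 27.07% × (15420.00 Cr − 11600.00 Cr) = 901.28 Cr + 27.07% × 3820.00 Cr = 1935.35 Cr
Supplemental (26% flat on bonus): 26% × 9300.00 Cr = 2418.00 Cr
Total state income tax: 1935.35 Cr + 2418.00 Cr = 4353.35 Cr

4353.35 Cr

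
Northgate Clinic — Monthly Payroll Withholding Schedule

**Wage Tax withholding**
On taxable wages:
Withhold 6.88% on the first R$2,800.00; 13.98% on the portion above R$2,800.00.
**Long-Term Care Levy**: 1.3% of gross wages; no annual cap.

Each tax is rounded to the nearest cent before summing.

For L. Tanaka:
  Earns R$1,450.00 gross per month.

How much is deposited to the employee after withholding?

R$1,331.39

Wage Tax: taxable = R$1,450.00
  6.88% × R$1,450.00 = R$99.76
Long-Term Care Levy: 1.3% × R$1,450.00 = R$18.85
Total withheld: R$99.76 + R$18.85 = R$118.61
Net pay: R$1,450.00 − R$118.61 = R$1,331.39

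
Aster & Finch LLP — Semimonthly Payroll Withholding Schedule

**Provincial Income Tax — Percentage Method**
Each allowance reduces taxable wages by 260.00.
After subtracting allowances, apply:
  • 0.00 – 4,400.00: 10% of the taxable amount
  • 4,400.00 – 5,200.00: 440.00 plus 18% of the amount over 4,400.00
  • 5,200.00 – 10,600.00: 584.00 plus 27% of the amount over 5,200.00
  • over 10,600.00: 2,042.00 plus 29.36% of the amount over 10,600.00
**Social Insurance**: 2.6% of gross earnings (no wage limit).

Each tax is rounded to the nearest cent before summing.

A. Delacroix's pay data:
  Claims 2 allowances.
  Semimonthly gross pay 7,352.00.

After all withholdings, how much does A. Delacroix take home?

Provincial Income Tax: taxable = 7,352.00 − 2×260.00 = 6,832.00
  584.00 + 27% × (6,832.00 − 5,200.00) = 584.00 + 27% × 1,632.00 = 1,024.64
Social Insurance: 2.6% × 7,352.00 = 191.15
Total withheld: 1,024.64 + 191.15 = 1,215.79
Net pay: 7,352.00 − 1,215.79 = 6,136.21

6,136.21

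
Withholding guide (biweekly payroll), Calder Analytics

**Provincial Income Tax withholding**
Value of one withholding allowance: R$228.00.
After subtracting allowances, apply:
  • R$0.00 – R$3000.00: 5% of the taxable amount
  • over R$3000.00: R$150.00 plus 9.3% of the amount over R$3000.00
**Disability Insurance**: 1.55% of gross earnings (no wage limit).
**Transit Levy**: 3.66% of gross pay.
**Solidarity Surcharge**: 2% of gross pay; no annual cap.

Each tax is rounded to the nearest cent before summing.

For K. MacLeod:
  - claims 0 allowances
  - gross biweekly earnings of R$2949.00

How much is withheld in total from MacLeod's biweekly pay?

Provincial Income Tax: taxable = R$2949.00
  5% × R$2949.00 = R$147.45
Disability Insurance: 1.55% × R$2949.00 = R$45.71
Transit Levy: 3.66% × R$2949.00 = R$107.93
Solidarity Surcharge: 2% × R$2949.00 = R$58.98
Total: R$147.45 + R$45.71 + R$107.93 + R$58.98 = R$360.07

R$360.07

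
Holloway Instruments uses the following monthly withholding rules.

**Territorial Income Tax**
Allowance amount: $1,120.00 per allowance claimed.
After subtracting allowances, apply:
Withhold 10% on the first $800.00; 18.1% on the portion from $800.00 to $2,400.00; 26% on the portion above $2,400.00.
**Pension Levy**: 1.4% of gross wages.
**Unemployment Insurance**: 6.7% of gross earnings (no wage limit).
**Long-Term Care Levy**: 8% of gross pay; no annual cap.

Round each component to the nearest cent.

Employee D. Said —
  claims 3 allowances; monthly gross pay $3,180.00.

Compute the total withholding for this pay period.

$511.98

Territorial Income Tax: taxable = $3,180.00 − 3×$1,120.00 = $-180.00
  Taxable ≤ 0 → $0.00
Pension Levy: 1.4% × $3,180.00 = $44.52
Unemployment Insurance: 6.7% × $3,180.00 = $213.06
Long-Term Care Levy: 8% × $3,180.00 = $254.40
Total: $0.00 + $44.52 + $213.06 + $254.40 = $511.98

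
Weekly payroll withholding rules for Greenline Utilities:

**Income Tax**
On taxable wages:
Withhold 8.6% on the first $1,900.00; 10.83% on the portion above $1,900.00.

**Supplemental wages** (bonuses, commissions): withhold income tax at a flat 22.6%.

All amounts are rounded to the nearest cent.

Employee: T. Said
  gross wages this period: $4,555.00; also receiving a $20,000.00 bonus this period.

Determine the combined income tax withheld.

$4,970.94

Income Tax: taxable = $4,555.00
  $163.40 + 10.83% × ($4,555.00 − $1,900.00) = $163.40 + 10.83% × $2,655.00 = $450.94
Supplemental (22.6% flat on bonus): 22.6% × $20,000.00 = $4,520.00
Total income tax: $450.94 + $4,520.00 = $4,970.94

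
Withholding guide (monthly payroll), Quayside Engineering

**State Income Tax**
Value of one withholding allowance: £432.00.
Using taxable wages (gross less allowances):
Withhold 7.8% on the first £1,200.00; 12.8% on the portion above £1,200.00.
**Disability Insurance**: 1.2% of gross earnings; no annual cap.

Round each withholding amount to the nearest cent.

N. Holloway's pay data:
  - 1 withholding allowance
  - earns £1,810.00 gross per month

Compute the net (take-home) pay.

State Income Tax: taxable = £1,810.00 − 1×£432.00 = £1,378.00
  £93.60 + 12.8% × (£1,378.00 − £1,200.00) = £93.60 + 12.8% × £178.00 = £116.38
Disability Insurance: 1.2% × £1,810.00 = £21.72
Total withheld: £116.38 + £21.72 = £138.10
Net pay: £1,810.00 − £138.10 = £1,671.90

£1,671.90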